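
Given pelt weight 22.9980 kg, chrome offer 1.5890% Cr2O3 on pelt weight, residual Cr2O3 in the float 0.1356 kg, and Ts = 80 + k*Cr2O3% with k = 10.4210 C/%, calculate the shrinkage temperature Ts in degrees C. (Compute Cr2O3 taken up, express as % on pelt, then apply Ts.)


Offered = pelt * offer_pct / 100 = 22.9980 * 1.5890 / 100 = 0.3654 kg
Uptake = offered - residual = 0.3654 - 0.1356 = 0.2298 kg
Cr2O3% on pelt = uptake / pelt * 100 = 0.2298 / 22.9980 * 100 = 0.9994 %
Ts = 80 + k * Cr2O3% = 80 + 10.4210 * 0.9994 = 90.4146 C


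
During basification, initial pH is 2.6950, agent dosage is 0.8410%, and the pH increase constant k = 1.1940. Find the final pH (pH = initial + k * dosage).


Formula: pH_final = pH_initial + k * base_pct
Substituting: pH_final = 2.6950 + 1.1940 * 0.8410
Result: 3.6992


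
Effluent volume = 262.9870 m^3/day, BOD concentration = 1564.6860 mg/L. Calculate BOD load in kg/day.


Formula: BOD_load = volume * conc / 1000
Substituting: BOD_load = 262.9870 * 1564.6860 / 1000
Result: 411.4921 kg/day


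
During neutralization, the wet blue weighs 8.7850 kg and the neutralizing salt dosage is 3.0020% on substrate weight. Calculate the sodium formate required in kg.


Formula: Neutralizer = substrate * pct / 100
Substituting: Neutralizer = 8.7850 * 3.0020 / 100
Result: 0.2637 kg


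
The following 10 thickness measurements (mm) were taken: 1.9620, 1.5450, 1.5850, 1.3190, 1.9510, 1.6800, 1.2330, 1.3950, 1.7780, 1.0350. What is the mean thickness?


Formula: Average = sum / n
Substituting: Average = 15.4830 / 10
Result: 1.5483 mm


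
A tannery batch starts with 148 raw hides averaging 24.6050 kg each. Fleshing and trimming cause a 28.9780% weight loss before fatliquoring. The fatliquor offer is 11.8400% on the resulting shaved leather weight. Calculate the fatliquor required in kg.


Total_raw = N * avg_wt = 148 * 24.6050 = 3641.5400 kg
Substrate = Total_raw * (1 - loss/100) = 3641.5400 * (1 - 28.9780/100) = 2586.2945 kg
Fat = Substrate * pct / 100 = 2586.2945 * 11.8400 / 100 = 306.2173 kg


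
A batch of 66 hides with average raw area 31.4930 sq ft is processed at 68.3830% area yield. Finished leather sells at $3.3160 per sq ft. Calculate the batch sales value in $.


Raw_total = N * avg_area = 66 * 31.4930 = 2078.5380 sq ft
Finished = Raw_total * yield / 100 = 2078.5380 * 68.3830 / 100 = 1421.3666 sq ft
Value = Finished * price = 1421.3666 * 3.3160 = 4713.2518 $


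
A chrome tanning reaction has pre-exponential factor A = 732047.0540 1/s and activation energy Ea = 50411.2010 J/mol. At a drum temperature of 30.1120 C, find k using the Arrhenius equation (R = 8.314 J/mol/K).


T_K = T_C + 273.15 = 30.1120 + 273.15 = 303.2620 K
exponent = -Ea / (R * T_K) = -50411.2010 / (8.314 * 303.2620) = -19.9940
k = A * exp(exponent) = 732047.0540 * exp(-19.9940) = 0.00151799 1/s


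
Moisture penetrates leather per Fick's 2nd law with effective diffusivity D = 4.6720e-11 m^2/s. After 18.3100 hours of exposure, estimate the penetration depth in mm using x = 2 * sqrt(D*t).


t = 18.3100 hr * 3600 = 65916.0000 s
D * t = 4.6720e-11 * 65916.0000 = 3.0796e-06
x = 2 * sqrt(D*t) = 2 * sqrt(3.0796e-06) = 0.00350976 m = 3.5098 mm


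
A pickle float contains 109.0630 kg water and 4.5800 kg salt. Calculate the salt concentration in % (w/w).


Formula: Conc = salt / (water + salt) * 100
Substituting: Conc = 4.5800 / (109.0630 + 4.5800) * 100
Result: 4.0302 %


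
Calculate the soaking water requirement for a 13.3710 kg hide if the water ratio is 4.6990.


Formula: Water = hide_weight * ratio
Substituting: Water = 13.3710 * 4.6990
Result: 62.8303 kg


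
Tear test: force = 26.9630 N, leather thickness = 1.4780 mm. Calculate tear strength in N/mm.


Formula: Tear strength = force / thickness
Substituting: Tear strength = 26.9630 / 1.4780
Result: 18.2429 N/mm


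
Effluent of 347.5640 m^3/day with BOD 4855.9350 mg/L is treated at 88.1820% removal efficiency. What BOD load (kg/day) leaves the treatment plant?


Load_in = volume * conc / 1000 = 347.5640 * 4855.9350 / 1000 = 1687.7482 kg/day
Removed = Load_in * eff / 100 = 1687.7482 * 88.1820 / 100 = 1488.2901 kg/day
Load_out = Load_in - Removed = 1687.7482 - 1488.2901 = 199.4581 kg/day


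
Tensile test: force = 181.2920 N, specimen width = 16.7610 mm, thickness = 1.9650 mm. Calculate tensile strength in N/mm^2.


Formula: TS = force / (width * thickness)
Substituting: TS = 181.2920 / (16.7610 * 1.9650)
Result: 5.5045 N/mm^2


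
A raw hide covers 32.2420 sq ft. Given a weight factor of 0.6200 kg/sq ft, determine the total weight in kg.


Formula: Weight = area * weight_per_sqft
Substituting: Weight = 32.2420 * 0.6200
Result: 19.9900 kg


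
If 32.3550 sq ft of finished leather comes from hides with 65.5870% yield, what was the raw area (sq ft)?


Formula: raw = finished * 100 / yield
Substituting: raw = 32.3550 * 100 / 65.5870
Result: 49.3314 sq ft


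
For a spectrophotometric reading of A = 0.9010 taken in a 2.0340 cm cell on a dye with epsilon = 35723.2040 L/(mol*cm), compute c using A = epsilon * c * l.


Formula: c = A / (epsilon * l)
Substituting: c = 0.9010 / (35723.2040 * 2.0340)
Result: 1.2400e-05 mol/L


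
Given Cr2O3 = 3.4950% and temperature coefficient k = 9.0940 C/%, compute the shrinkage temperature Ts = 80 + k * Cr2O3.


Formula: Ts = 80 + k * Cr2O3
Substituting: Ts = 80 + 9.0940 * 3.4950
Result: 111.7835 C


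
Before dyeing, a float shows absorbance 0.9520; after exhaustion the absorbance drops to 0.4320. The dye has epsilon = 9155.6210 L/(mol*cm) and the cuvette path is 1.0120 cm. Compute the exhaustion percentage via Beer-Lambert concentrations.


c_initial = A_i / (epsilon * l) = 0.9520 / (9155.6210 * 1.0120) = 1.0275e-04 mol/L
c_final = A_f / (epsilon * l) = 0.4320 / (9155.6210 * 1.0120) = 4.6625e-05 mol/L
Exhaustion = (c_initial - c_final) / c_initial * 100 = (1.0275e-04 - 4.6625e-05) / 1.0275e-04 * 100 = 54.6218 %


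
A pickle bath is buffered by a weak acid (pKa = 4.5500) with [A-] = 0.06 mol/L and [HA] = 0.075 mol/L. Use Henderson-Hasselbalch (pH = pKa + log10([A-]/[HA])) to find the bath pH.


ratio = [A-] / [HA] = 0.06 / 0.075 = 0.8000
log10(ratio) = -0.09691
pH = pKa + log10(ratio) = 4.5500 - 0.09691 = 4.4531


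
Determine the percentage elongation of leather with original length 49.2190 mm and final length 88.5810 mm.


Formula: Elongation = (Lf - L0) / L0 * 100
Substituting: Elongation = (88.5810 - 49.2190) / 49.2190 * 100
Result: 79.9732 %


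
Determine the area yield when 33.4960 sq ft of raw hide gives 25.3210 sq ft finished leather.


Formula: Yield = finished / raw * 100
Substituting: Yield = 25.3210 / 33.4960 * 100
Result: 75.5941 %


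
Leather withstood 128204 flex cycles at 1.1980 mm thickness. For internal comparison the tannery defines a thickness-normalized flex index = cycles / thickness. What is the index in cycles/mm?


Formula: Index = cycles / thickness
Substituting: Index = 128204 / 1.1980
Result: 107015.0250 cycles/mm


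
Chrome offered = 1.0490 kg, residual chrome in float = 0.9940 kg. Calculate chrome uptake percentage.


Formula: Uptake = (offered - residual) / offered * 100
Substituting: Uptake = (1.0490 - 0.9940) / 1.0490 * 100
Result: 5.2431 %


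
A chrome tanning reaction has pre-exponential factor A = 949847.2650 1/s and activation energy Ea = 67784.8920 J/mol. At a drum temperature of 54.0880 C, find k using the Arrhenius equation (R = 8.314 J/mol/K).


T_K = T_C + 273.15 = 54.0880 + 273.15 = 327.2380 K
exponent = -Ea / (R * T_K) = -67784.8920 / (8.314 * 327.2380) = -24.9149
k = A * exp(exponent) = 949847.2650 * exp(-24.9149) = 1.4363e-05 1/s


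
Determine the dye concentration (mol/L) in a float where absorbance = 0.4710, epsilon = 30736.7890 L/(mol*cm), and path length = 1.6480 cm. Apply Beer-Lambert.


Formula: c = A / (epsilon * l)
Substituting: c = 0.4710 / (30736.7890 * 1.6480)
Result: 9.2983e-06 mol/L


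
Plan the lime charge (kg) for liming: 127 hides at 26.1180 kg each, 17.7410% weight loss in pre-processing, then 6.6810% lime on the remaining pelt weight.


Total_raw = N * avg_wt = 127 * 26.1180 = 3316.9860 kg
Substrate = Total_raw * (1 - loss/100) = 3316.9860 * (1 - 17.7410/100) = 2728.5195 kg
Lime = Substrate * pct / 100 = 2728.5195 * 6.6810 / 100 = 182.2924 kg


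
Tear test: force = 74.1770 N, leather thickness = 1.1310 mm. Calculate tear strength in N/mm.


Formula: Tear strength = force / thickness
Substituting: Tear strength = 74.1770 / 1.1310
Result: 65.5853 N/mm


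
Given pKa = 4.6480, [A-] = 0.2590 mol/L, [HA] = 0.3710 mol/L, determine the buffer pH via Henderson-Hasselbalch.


ratio = [A-] / [HA] = 0.2590 / 0.3710 = 0.6981
log10(ratio) = -0.1561
pH = pKa + log10(ratio) = 4.6480 - 0.1561 = 4.4919


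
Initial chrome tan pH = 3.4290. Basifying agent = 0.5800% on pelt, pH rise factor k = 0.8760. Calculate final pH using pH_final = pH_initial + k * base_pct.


Formula: pH_final = pH_initial + k * base_pct
Substituting: pH_final = 3.4290 + 0.8760 * 0.5800
Result: 3.9371


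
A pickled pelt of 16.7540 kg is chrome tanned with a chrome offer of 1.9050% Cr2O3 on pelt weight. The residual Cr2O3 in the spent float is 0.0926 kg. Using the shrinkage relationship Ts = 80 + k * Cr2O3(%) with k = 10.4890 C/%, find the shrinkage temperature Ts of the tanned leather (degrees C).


Offered = pelt * offer_pct / 100 = 16.7540 * 1.9050 / 100 = 0.3192 kg
Uptake = offered - residual = 0.3192 - 0.0926 = 0.2266 kg
Cr2O3% on pelt = uptake / pelt * 100 = 0.2266 / 16.7540 * 100 = 1.3523 %
Ts = 80 + k * Cr2O3% = 80 + 10.4890 * 1.3523 = 94.1842 C


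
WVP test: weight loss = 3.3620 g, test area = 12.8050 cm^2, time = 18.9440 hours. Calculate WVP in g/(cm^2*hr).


Formula: WVP = loss / (area * time)
Substituting: WVP = 3.3620 / (12.8050 * 18.9440)
Result: 0.0138595 g/(cm^2*hr)


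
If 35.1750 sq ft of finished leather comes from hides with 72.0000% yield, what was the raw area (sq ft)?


Formula: raw = finished * 100 / yield
Substituting: raw = 35.1750 * 100 / 72.0000
Result: 48.8542 sq ft


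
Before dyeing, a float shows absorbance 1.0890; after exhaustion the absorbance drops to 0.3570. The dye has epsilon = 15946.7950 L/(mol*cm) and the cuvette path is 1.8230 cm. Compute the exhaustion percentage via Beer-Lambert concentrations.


c_initial = A_i / (epsilon * l) = 1.0890 / (15946.7950 * 1.8230) = 3.7460e-05 mol/L
c_final = A_f / (epsilon * l) = 0.3570 / (15946.7950 * 1.8230) = 1.2280e-05 mol/L
Exhaustion = (c_initial - c_final) / c_initial * 100 = (3.7460e-05 - 1.2280e-05) / 3.7460e-05 * 100 = 67.2176 %


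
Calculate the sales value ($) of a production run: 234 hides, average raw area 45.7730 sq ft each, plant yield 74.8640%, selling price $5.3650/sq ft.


Raw_total = N * avg_area = 234 * 45.7730 = 10710.8820 sq ft
Finished = Raw_total * yield / 100 = 10710.8820 * 74.8640 / 100 = 8018.5947 sq ft
Value = Finished * price = 8018.5947 * 5.3650 = 43019.7606 $


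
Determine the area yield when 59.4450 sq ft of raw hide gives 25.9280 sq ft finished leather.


Formula: Yield = finished / raw * 100
Substituting: Yield = 25.9280 / 59.4450 * 100
Result: 43.6168 %


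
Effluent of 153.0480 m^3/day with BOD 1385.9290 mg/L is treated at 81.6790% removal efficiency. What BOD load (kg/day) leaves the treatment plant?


Load_in = volume * conc / 1000 = 153.0480 * 1385.9290 / 1000 = 212.1137 kg/day
Removed = Load_in * eff / 100 = 212.1137 * 81.6790 / 100 = 173.2523 kg/day
Load_out = Load_in - Removed = 212.1137 - 173.2523 = 38.8613 kg/day


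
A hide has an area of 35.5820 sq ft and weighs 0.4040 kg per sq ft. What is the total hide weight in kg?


Formula: Weight = area * weight_per_sqft
Substituting: Weight = 35.5820 * 0.4040
Result: 14.3751 kg


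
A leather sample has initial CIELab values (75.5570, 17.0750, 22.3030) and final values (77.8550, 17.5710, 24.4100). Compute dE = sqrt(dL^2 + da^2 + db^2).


dL = 2.2980, da = 0.4960, db = 2.1070
dE = sqrt(2.2980^2 + 0.4960^2 + 2.1070^2) = 3.1569


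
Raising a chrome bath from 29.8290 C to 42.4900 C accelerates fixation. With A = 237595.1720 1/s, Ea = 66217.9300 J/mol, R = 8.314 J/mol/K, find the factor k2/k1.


T1 = 29.8290 + 273.15 = 302.9790 K; T2 = 42.4900 + 273.15 = 315.6400 K
k1 = A * exp(-Ea/(R*T1)) = 237595.1720 * exp(-66217.9300/(8.314*302.9790)) = 9.1038e-07 1/s
k2 = A * exp(-Ea/(R*T2)) = 237595.1720 * exp(-66217.9300/(8.314*315.6400)) = 2.6132e-06 1/s
k2/k1 = 2.6132e-06 / 9.1038e-07 = 2.8704


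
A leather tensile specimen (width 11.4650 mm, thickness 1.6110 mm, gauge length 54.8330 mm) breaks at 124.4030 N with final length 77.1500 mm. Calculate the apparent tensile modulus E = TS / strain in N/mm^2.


TS = F / (w * t) = 124.4030 / (11.4650 * 1.6110) = 6.7354 N/mm^2
strain = (Lf - L0) / L0 = (77.1500 - 54.8330) / 54.8330 = 0.4070
E = TS / strain = 6.7354 / 0.4070 = 16.5488 N/mm^2


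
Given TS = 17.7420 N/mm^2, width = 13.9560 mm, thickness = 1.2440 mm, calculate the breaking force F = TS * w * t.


Formula: F = TS * w * t
Substituting: F = 17.7420 * 13.9560 * 1.2440
Result: 308.0235 N


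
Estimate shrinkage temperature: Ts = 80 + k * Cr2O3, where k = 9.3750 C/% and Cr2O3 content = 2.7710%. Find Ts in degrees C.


Formula: Ts = 80 + k * Cr2O3
Substituting: Ts = 80 + 9.3750 * 2.7710
Result: 105.9781 C


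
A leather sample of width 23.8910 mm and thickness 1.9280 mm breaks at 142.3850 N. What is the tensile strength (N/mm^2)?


Formula: TS = force / (width * thickness)
Substituting: TS = 142.3850 / (23.8910 * 1.9280)
Result: 3.0912 N/mm^2


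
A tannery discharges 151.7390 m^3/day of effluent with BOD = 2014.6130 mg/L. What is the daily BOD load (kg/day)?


Formula: BOD_load = volume * conc / 1000
Substituting: BOD_load = 151.7390 * 2014.6130 / 1000
Result: 305.6954 kg/day


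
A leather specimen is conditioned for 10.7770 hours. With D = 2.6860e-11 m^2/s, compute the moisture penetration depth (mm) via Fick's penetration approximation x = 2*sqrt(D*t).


t = 10.7770 hr * 3600 = 38797.2000 s
D * t = 2.6860e-11 * 38797.2000 = 1.0421e-06
x = 2 * sqrt(D*t) = 2 * sqrt(1.0421e-06) = 0.00204166 m = 2.0417 mm


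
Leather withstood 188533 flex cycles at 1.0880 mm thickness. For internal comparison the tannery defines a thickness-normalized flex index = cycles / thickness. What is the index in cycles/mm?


Formula: Index = cycles / thickness
Substituting: Index = 188533 / 1.0880
Result: 173284.0074 cycles/mm


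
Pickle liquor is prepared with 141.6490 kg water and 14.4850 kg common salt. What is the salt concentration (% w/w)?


Formula: Conc = salt / (water + salt) * 100
Substituting: Conc = 14.4850 / (141.6490 + 14.4850) * 100
Result: 9.2773 %


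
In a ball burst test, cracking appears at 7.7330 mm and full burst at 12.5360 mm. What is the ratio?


Formula: Ratio = crack / burst
Substituting: Ratio = 7.7330 / 12.5360
Result: 0.6169


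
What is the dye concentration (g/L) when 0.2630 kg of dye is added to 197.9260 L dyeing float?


Formula: Conc = dye_mass(kg) / volume(L) * 1000
Substituting: Conc = 0.2630 / 197.9260 * 1000
Result: 1.3288 g/L


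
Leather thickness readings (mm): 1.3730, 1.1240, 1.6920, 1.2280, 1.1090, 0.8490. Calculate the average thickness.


Formula: Average = sum / n
Substituting: Average = 7.3750 / 6
Result: 1.2292 mm


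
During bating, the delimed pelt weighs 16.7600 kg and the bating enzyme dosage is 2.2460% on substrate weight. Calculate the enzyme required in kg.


Formula: Enzyme = substrate * pct / 100
Substituting: Enzyme = 16.7600 * 2.2460 / 100
Result: 0.3764 kg


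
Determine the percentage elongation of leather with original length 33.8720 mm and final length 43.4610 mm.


Formula: Elongation = (Lf - L0) / L0 * 100
Substituting: Elongation = (43.4610 - 33.8720) / 33.8720 * 100
Result: 28.3095 %


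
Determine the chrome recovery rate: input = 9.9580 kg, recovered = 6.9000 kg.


Formula: Recovery = recovered / input * 100
Substituting: Recovery = 6.9000 / 9.9580 * 100
Result: 69.2910 %


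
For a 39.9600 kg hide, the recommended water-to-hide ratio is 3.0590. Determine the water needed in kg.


Formula: Water = hide_weight * ratio
Substituting: Water = 39.9600 * 3.0590
Result: 122.2376 kg


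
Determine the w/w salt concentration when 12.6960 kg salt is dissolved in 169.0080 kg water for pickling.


Formula: Conc = salt / (water + salt) * 100
Substituting: Conc = 12.6960 / (169.0080 + 12.6960) * 100
Result: 6.9872 %


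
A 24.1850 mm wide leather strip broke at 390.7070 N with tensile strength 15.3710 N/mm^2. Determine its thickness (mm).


Formula: t = F / (TS * w)
Substituting: t = 390.7070 / (15.3710 * 24.1850)
Result: 1.0510 mm


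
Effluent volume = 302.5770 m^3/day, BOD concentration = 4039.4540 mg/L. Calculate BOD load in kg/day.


Formula: BOD_load = volume * conc / 1000
Substituting: BOD_load = 302.5770 * 4039.4540 / 1000
Result: 1222.2459 kg/day


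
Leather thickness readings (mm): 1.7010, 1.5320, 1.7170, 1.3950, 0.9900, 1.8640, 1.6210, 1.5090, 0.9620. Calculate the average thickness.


Formula: Average = sum / n
Substituting: Average = 13.2910 / 9
Result: 1.4768 mm


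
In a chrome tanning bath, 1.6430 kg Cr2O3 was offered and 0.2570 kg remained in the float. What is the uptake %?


Formula: Uptake = (offered - residual) / offered * 100
Substituting: Uptake = (1.6430 - 0.2570) / 1.6430 * 100
Result: 84.3579 %


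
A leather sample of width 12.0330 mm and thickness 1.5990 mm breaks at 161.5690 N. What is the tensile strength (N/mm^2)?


Formula: TS = force / (width * thickness)
Substituting: TS = 161.5690 / (12.0330 * 1.5990)
Result: 8.3972 N/mm^2


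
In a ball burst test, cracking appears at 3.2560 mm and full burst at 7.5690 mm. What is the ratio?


Formula: Ratio = crack / burst
Substituting: Ratio = 3.2560 / 7.5690
Result: 0.4302


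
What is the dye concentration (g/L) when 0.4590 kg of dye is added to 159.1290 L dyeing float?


Formula: Conc = dye_mass(kg) / volume(L) * 1000
Substituting: Conc = 0.4590 / 159.1290 * 1000
Result: 2.8845 g/L


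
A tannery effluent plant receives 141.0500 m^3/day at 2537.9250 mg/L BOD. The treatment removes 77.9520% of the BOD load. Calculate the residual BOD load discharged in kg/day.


Load_in = volume * conc / 1000 = 141.0500 * 2537.9250 / 1000 = 357.9743 kg/day
Removed = Load_in * eff / 100 = 357.9743 * 77.9520 / 100 = 279.0481 kg/day
Load_out = Load_in - Removed = 357.9743 - 279.0481 = 78.9262 kg/day


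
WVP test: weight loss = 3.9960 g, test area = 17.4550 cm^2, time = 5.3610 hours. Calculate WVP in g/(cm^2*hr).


Formula: WVP = loss / (area * time)
Substituting: WVP = 3.9960 / (17.4550 * 5.3610)
Result: 0.0427031 g/(cm^2*hr)


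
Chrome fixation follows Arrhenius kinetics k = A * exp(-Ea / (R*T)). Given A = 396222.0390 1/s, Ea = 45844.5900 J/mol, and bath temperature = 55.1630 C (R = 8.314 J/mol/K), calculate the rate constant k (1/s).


T_K = T_C + 273.15 = 55.1630 + 273.15 = 328.3130 K
exponent = -Ea / (R * T_K) = -45844.5900 / (8.314 * 328.3130) = -16.7954
k = A * exp(exponent) = 396222.0390 * exp(-16.7954) = 0.0201277 1/s


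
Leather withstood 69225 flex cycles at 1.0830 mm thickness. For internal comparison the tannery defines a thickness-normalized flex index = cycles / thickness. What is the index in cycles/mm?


Formula: Index = cycles / thickness
Substituting: Index = 69225 / 1.0830
Result: 63919.6676 cycles/mm


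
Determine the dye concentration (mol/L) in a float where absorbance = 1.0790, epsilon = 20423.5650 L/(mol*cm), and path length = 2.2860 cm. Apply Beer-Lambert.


Formula: c = A / (epsilon * l)
Substituting: c = 1.0790 / (20423.5650 * 2.2860)
Result: 2.3111e-05 mol/L


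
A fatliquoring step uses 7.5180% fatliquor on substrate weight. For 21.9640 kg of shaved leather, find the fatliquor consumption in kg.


Formula: Fat = substrate * pct / 100
Substituting: Fat = 21.9640 * 7.5180 / 100
Result: 1.6513 kg


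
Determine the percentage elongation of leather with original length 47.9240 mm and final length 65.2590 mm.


Formula: Elongation = (Lf - L0) / L0 * 100
Substituting: Elongation = (65.2590 - 47.9240) / 47.9240 * 100
Result: 36.1719 %


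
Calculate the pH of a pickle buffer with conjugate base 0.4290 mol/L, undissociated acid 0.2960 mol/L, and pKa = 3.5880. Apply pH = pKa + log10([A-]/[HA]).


ratio = [A-] / [HA] = 0.4290 / 0.2960 = 1.4493
log10(ratio) = 0.1612
pH = pKa + log10(ratio) = 3.5880 + 0.1612 = 3.7492


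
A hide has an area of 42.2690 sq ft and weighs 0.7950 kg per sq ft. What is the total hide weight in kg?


Formula: Weight = area * weight_per_sqft
Substituting: Weight = 42.2690 * 0.7950
Result: 33.6039 kg


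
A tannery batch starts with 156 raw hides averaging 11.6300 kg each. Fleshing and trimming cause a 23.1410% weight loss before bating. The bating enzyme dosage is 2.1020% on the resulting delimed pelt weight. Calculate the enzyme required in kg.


Total_raw = N * avg_wt = 156 * 11.6300 = 1814.2800 kg
Substrate = Total_raw * (1 - loss/100) = 1814.2800 * (1 - 23.1410/100) = 1394.4375 kg
Enzyme = Substrate * pct / 100 = 1394.4375 * 2.1020 / 100 = 29.3111 kg


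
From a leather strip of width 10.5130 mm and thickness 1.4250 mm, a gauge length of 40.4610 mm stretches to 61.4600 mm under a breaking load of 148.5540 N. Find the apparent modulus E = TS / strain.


TS = F / (w * t) = 148.5540 / (10.5130 * 1.4250) = 9.9161 N/mm^2
strain = (Lf - L0) / L0 = (61.4600 - 40.4610) / 40.4610 = 0.5190
E = TS / strain = 9.9161 / 0.5190 = 19.1065 N/mm^2


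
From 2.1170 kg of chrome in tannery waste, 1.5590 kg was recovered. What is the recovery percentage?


Formula: Recovery = recovered / input * 100
Substituting: Recovery = 1.5590 / 2.1170 * 100
Result: 73.6419 %


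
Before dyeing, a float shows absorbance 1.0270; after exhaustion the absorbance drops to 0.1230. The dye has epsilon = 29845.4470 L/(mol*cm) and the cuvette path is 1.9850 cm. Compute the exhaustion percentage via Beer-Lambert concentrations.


c_initial = A_i / (epsilon * l) = 1.0270 / (29845.4470 * 1.9850) = 1.7335e-05 mol/L
c_final = A_f / (epsilon * l) = 0.1230 / (29845.4470 * 1.9850) = 2.0762e-06 mol/L
Exhaustion = (c_initial - c_final) / c_initial * 100 = (1.7335e-05 - 2.0762e-06) / 1.7335e-05 * 100 = 88.0234 %


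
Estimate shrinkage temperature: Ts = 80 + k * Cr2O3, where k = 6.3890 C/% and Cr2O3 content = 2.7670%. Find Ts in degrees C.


Formula: Ts = 80 + k * Cr2O3
Substituting: Ts = 80 + 6.3890 * 2.7670
Result: 97.6784 C


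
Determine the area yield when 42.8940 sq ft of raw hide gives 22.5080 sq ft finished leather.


Formula: Yield = finished / raw * 100
Substituting: Yield = 22.5080 / 42.8940 * 100
Result: 52.4735 %


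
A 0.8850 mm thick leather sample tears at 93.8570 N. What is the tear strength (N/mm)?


Formula: Tear strength = force / thickness
Substituting: Tear strength = 93.8570 / 0.8850
Result: 106.0531 N/mm


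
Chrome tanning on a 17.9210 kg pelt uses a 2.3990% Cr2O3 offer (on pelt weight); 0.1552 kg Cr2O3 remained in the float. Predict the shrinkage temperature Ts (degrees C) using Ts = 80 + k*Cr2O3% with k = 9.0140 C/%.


Offered = pelt * offer_pct / 100 = 17.9210 * 2.3990 / 100 = 0.4299 kg
Uptake = offered - residual = 0.4299 - 0.1552 = 0.2747 kg
Cr2O3% on pelt = uptake / pelt * 100 = 0.2747 / 17.9210 * 100 = 1.5330 %
Ts = 80 + k * Cr2O3% = 80 + 9.0140 * 1.5330 = 93.8183 C


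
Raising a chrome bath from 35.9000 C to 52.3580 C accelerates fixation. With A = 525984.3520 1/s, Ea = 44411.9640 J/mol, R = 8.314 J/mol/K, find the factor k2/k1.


T1 = 35.9000 + 273.15 = 309.0500 K; T2 = 52.3580 + 273.15 = 325.5080 K
k1 = A * exp(-Ea/(R*T1)) = 525984.3520 * exp(-44411.9640/(8.314*309.0500)) = 0.0163808 1/s
k2 = A * exp(-Ea/(R*T2)) = 525984.3520 * exp(-44411.9640/(8.314*325.5080)) = 0.0392534 1/s
k2/k1 = 0.0392534 / 0.0163808 = 2.3963


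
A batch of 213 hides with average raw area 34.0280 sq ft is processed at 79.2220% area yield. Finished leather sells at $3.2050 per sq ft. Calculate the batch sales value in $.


Raw_total = N * avg_area = 213 * 34.0280 = 7247.9640 sq ft
Finished = Raw_total * yield / 100 = 7247.9640 * 79.2220 / 100 = 5741.9820 sq ft
Value = Finished * price = 5741.9820 * 3.2050 = 18403.0524 $


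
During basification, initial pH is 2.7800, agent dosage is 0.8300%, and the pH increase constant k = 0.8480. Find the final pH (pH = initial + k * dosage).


Formula: pH_final = pH_initial + k * base_pct
Substituting: pH_final = 2.7800 + 0.8480 * 0.8300
Result: 3.4838


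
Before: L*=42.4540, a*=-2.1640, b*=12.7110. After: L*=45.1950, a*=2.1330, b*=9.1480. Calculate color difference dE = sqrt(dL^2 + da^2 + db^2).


dL = 2.7410, da = 4.2970, db = -3.5630
dE = sqrt(2.7410^2 + 4.2970^2 + (-3.5630)^2) = 6.2187


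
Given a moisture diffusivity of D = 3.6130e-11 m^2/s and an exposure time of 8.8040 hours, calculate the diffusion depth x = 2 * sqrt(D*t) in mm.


t = 8.8040 hr * 3600 = 31694.4000 s
D * t = 3.6130e-11 * 31694.4000 = 1.1451e-06
x = 2 * sqrt(D*t) = 2 * sqrt(1.1451e-06) = 0.0021402 m = 2.1402 mm


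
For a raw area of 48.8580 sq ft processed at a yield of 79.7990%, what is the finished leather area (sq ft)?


Formula: finished = raw * yield / 100
Substituting: finished = 48.8580 * 79.7990 / 100
Result: 38.9882 sq ft


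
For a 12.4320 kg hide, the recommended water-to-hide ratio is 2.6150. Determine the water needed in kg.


Formula: Water = hide_weight * ratio
Substituting: Water = 12.4320 * 2.6150
Result: 32.5097 kg


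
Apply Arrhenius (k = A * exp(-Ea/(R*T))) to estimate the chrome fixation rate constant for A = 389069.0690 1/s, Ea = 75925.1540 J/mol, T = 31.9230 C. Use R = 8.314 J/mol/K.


T_K = T_C + 273.15 = 31.9230 + 273.15 = 305.0730 K
exponent = -Ea / (R * T_K) = -75925.1540 / (8.314 * 305.0730) = -29.9345
k = A * exp(exponent) = 389069.0690 * exp(-29.9345) = 3.8872e-08 1/s


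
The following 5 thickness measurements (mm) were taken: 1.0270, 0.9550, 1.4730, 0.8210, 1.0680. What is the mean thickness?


Formula: Average = sum / n
Substituting: Average = 5.3440 / 5
Result: 1.0688 mm


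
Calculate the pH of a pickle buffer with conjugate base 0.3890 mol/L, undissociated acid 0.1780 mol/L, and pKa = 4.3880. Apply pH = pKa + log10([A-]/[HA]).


ratio = [A-] / [HA] = 0.3890 / 0.1780 = 2.1854
log10(ratio) = 0.3395
pH = pKa + log10(ratio) = 4.3880 + 0.3395 = 4.7275


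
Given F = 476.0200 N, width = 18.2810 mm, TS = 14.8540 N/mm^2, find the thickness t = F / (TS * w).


Formula: t = F / (TS * w)
Substituting: t = 476.0200 / (14.8540 * 18.2810)
Result: 1.7530 mm


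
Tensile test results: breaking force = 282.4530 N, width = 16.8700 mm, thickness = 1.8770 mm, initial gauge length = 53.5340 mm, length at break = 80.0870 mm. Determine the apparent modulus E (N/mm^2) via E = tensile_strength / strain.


TS = F / (w * t) = 282.4530 / (16.8700 * 1.8770) = 8.9200 N/mm^2
strain = (Lf - L0) / L0 = (80.0870 - 53.5340) / 53.5340 = 0.4960
E = TS / strain = 8.9200 / 0.4960 = 17.9839 N/mm^2


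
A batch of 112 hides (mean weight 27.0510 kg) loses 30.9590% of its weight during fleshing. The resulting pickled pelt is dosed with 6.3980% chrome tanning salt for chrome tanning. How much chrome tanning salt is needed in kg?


Total_raw = N * avg_wt = 112 * 27.0510 = 3029.7120 kg
Substrate = Total_raw * (1 - loss/100) = 3029.7120 * (1 - 30.9590/100) = 2091.7435 kg
Chrome = Substrate * pct / 100 = 2091.7435 * 6.3980 / 100 = 133.8297 kg


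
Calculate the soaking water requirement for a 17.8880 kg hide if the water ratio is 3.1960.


Formula: Water = hide_weight * ratio
Substituting: Water = 17.8880 * 3.1960
Result: 57.1700 kg


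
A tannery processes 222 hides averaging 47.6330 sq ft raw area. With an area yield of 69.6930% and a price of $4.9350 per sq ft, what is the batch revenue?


Raw_total = N * avg_area = 222 * 47.6330 = 10574.5260 sq ft
Finished = Raw_total * yield / 100 = 10574.5260 * 69.6930 / 100 = 7369.7044 sq ft
Value = Finished * price = 7369.7044 * 4.9350 = 36369.4912 $


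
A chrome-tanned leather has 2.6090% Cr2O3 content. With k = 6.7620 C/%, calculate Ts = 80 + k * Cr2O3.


Formula: Ts = 80 + k * Cr2O3
Substituting: Ts = 80 + 6.7620 * 2.6090
Result: 97.6421 C


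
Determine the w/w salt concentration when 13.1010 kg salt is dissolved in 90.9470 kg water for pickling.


Formula: Conc = salt / (water + salt) * 100
Substituting: Conc = 13.1010 / (90.9470 + 13.1010) * 100
Result: 12.5913 %


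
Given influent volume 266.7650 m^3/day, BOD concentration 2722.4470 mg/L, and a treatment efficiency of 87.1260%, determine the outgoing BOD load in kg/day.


Load_in = volume * conc / 1000 = 266.7650 * 2722.4470 / 1000 = 726.2536 kg/day
Removed = Load_in * eff / 100 = 726.2536 * 87.1260 / 100 = 632.7557 kg/day
Load_out = Load_in - Removed = 726.2536 - 632.7557 = 93.4979 kg/day


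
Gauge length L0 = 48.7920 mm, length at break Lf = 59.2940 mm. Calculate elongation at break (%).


Formula: Elongation = (Lf - L0) / L0 * 100
Substituting: Elongation = (59.2940 - 48.7920) / 48.7920 * 100
Result: 21.5240 %


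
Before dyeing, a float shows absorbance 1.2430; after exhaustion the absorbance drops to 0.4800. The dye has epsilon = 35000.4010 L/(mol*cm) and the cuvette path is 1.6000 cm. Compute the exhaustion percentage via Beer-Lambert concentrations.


c_initial = A_i / (epsilon * l) = 1.2430 / (35000.4010 * 1.6000) = 2.2196e-05 mol/L
c_final = A_f / (epsilon * l) = 0.4800 / (35000.4010 * 1.6000) = 8.5713e-06 mol/L
Exhaustion = (c_initial - c_final) / c_initial * 100 = (2.2196e-05 - 8.5713e-06) / 2.2196e-05 * 100 = 61.3837 %


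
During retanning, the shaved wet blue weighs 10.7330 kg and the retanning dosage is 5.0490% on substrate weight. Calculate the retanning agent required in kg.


Formula: Retan = substrate * pct / 100
Substituting: Retan = 10.7330 * 5.0490 / 100
Result: 0.5419 kg


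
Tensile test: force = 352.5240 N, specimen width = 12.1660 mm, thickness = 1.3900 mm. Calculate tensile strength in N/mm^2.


Formula: TS = force / (width * thickness)
Substituting: TS = 352.5240 / (12.1660 * 1.3900)
Result: 20.8462 N/mm^2


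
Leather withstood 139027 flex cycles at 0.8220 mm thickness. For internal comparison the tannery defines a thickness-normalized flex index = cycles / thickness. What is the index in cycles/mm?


Formula: Index = cycles / thickness
Substituting: Index = 139027 / 0.8220
Result: 169132.6034 cycles/mm


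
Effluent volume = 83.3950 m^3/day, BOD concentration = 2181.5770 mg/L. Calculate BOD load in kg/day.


Formula: BOD_load = volume * conc / 1000
Substituting: BOD_load = 83.3950 * 2181.5770 / 1000
Result: 181.9326 kg/day


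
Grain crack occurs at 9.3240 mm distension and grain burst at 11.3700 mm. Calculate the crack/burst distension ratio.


Formula: Ratio = crack / burst
Substituting: Ratio = 9.3240 / 11.3700
Result: 0.8201


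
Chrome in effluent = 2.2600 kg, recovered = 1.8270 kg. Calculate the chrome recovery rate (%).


Formula: Recovery = recovered / input * 100
Substituting: Recovery = 1.8270 / 2.2600 * 100
Result: 80.8407 %


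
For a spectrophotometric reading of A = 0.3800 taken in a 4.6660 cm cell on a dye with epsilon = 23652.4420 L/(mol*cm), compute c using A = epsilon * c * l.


Formula: c = A / (epsilon * l)
Substituting: c = 0.3800 / (23652.4420 * 4.6660)
Result: 3.4432e-06 mol/L


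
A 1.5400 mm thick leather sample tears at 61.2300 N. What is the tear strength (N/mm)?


Formula: Tear strength = force / thickness
Substituting: Tear strength = 61.2300 / 1.5400
Result: 39.7597 N/mm


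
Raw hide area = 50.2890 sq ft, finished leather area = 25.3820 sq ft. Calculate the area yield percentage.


Formula: Yield = finished / raw * 100
Substituting: Yield = 25.3820 / 50.2890 * 100
Result: 50.4723 %


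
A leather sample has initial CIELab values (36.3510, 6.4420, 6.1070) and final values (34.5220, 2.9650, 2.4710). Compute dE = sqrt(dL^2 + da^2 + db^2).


dL = -1.8290, da = -3.4770, db = -3.6360
dE = sqrt((-1.8290)^2 + (-3.4770)^2 + (-3.6360)^2) = 5.3531


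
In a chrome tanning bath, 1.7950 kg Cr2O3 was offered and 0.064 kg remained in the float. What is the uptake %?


Formula: Uptake = (offered - residual) / offered * 100
Substituting: Uptake = (1.7950 - 0.064) / 1.7950 * 100
Result: 96.4345 %


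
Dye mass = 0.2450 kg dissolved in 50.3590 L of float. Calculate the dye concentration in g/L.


Formula: Conc = dye_mass(kg) / volume(L) * 1000
Substituting: Conc = 0.2450 / 50.3590 * 1000
Result: 4.8651 g/L


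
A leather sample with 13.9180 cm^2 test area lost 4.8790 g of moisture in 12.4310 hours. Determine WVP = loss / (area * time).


Formula: WVP = loss / (area * time)
Substituting: WVP = 4.8790 / (13.9180 * 12.4310)
Result: 0.0281999 g/(cm^2*hr)


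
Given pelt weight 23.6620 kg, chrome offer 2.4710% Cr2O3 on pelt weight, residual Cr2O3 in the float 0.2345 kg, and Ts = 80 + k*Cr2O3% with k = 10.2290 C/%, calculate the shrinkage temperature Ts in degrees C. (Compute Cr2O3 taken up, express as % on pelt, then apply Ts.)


Offered = pelt * offer_pct / 100 = 23.6620 * 2.4710 / 100 = 0.5847 kg
Uptake = offered - residual = 0.5847 - 0.2345 = 0.3502 kg
Cr2O3% on pelt = uptake / pelt * 100 = 0.3502 / 23.6620 * 100 = 1.4800 %
Ts = 80 + k * Cr2O3% = 80 + 10.2290 * 1.4800 = 95.1385 C


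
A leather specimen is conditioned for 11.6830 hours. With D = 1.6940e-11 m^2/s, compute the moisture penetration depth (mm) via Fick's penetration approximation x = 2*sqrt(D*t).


t = 11.6830 hr * 3600 = 42058.8000 s
D * t = 1.6940e-11 * 42058.8000 = 7.1248e-07
x = 2 * sqrt(D*t) = 2 * sqrt(7.1248e-07) = 0.00168817 m = 1.6882 mm


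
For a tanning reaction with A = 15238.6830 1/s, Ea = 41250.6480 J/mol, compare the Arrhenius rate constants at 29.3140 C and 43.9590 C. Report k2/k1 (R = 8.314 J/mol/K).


T1 = 29.3140 + 273.15 = 302.4640 K; T2 = 43.9590 + 273.15 = 317.1090 K
k1 = A * exp(-Ea/(R*T1)) = 15238.6830 * exp(-41250.6480/(8.314*302.4640)) = 0.00114505 1/s
k2 = A * exp(-Ea/(R*T2)) = 15238.6830 * exp(-41250.6480/(8.314*317.1090)) = 0.00244252 1/s
k2/k1 = 0.00244252 / 0.00114505 = 2.1331


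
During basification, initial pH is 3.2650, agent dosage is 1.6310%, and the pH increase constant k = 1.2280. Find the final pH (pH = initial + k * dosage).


Formula: pH_final = pH_initial + k * base_pct
Substituting: pH_final = 3.2650 + 1.2280 * 1.6310
Result: 5.2679


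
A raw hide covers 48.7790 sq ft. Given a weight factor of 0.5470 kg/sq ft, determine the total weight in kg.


Formula: Weight = area * weight_per_sqft
Substituting: Weight = 48.7790 * 0.5470
Result: 26.6821 kg


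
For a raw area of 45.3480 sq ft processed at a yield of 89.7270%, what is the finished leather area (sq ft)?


Formula: finished = raw * yield / 100
Substituting: finished = 45.3480 * 89.7270 / 100
Result: 40.6894 sq ft


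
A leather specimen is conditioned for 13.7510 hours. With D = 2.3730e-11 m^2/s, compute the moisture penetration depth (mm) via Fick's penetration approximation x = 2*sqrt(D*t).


t = 13.7510 hr * 3600 = 49503.6000 s
D * t = 2.3730e-11 * 49503.6000 = 1.1747e-06
x = 2 * sqrt(D*t) = 2 * sqrt(1.1747e-06) = 0.00216769 m = 2.1677 mm


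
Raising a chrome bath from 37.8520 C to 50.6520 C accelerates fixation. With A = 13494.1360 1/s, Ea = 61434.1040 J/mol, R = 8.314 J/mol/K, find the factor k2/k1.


T1 = 37.8520 + 273.15 = 311.0020 K; T2 = 50.6520 + 273.15 = 323.8020 K
k1 = A * exp(-Ea/(R*T1)) = 13494.1360 * exp(-61434.1040/(8.314*311.0020)) = 6.4796e-07 1/s
k2 = A * exp(-Ea/(R*T2)) = 13494.1360 * exp(-61434.1040/(8.314*323.8020)) = 1.6575e-06 1/s
k2/k1 = 1.6575e-06 / 6.4796e-07 = 2.5580


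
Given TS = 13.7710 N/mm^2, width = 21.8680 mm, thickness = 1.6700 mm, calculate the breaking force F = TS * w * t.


Formula: F = TS * w * t
Substituting: F = 13.7710 * 21.8680 * 1.6700
Result: 502.9109 N


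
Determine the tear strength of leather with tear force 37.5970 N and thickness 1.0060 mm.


Formula: Tear strength = force / thickness
Substituting: Tear strength = 37.5970 / 1.0060
Result: 37.3728 N/mm


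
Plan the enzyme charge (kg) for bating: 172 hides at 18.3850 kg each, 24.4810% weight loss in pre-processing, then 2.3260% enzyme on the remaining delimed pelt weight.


Total_raw = N * avg_wt = 172 * 18.3850 = 3162.2200 kg
Substrate = Total_raw * (1 - loss/100) = 3162.2200 * (1 - 24.4810/100) = 2388.0769 kg
Enzyme = Substrate * pct / 100 = 2388.0769 * 2.3260 / 100 = 55.5467 kg


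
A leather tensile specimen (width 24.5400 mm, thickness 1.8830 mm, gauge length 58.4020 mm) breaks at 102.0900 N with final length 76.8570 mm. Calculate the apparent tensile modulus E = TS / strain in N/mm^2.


TS = F / (w * t) = 102.0900 / (24.5400 * 1.8830) = 2.2093 N/mm^2
strain = (Lf - L0) / L0 = (76.8570 - 58.4020) / 58.4020 = 0.3160
E = TS / strain = 2.2093 / 0.3160 = 6.9915 N/mm^2


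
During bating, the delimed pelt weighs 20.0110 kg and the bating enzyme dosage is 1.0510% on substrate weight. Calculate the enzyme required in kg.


Formula: Enzyme = substrate * pct / 100
Substituting: Enzyme = 20.0110 * 1.0510 / 100
Result: 0.2103 kg


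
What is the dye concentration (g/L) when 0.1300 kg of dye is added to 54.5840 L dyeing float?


Formula: Conc = dye_mass(kg) / volume(L) * 1000
Substituting: Conc = 0.1300 / 54.5840 * 1000
Result: 2.3817 g/L


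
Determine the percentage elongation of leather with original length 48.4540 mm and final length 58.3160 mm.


Formula: Elongation = (Lf - L0) / L0 * 100
Substituting: Elongation = (58.3160 - 48.4540) / 48.4540 * 100
Result: 20.3533 %


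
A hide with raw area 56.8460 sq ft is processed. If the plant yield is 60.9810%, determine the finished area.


Formula: finished = raw * yield / 100
Substituting: finished = 56.8460 * 60.9810 / 100
Result: 34.6653 sq ft


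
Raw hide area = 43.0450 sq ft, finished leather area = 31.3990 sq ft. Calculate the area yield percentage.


Formula: Yield = finished / raw * 100
Substituting: Yield = 31.3990 / 43.0450 * 100
Result: 72.9446 %


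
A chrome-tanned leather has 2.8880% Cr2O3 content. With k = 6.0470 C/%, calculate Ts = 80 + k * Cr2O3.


Formula: Ts = 80 + k * Cr2O3
Substituting: Ts = 80 + 6.0470 * 2.8880
Result: 97.4637 C


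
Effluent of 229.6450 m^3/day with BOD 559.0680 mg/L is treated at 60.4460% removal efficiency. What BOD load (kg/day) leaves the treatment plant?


Load_in = volume * conc / 1000 = 229.6450 * 559.0680 / 1000 = 128.3872 kg/day
Removed = Load_in * eff / 100 = 128.3872 * 60.4460 / 100 = 77.6049 kg/day
Load_out = Load_in - Removed = 128.3872 - 77.6049 = 50.7823 kg/day


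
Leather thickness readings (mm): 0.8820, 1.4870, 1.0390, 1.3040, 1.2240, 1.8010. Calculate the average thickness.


Formula: Average = sum / n
Substituting: Average = 7.7370 / 6
Result: 1.2895 mm


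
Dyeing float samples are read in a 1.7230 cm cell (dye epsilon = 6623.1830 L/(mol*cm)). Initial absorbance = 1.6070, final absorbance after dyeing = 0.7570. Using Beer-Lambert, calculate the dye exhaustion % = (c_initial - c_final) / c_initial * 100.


c_initial = A_i / (epsilon * l) = 1.6070 / (6623.1830 * 1.7230) = 1.4082e-04 mol/L
c_final = A_f / (epsilon * l) = 0.7570 / (6623.1830 * 1.7230) = 6.6335e-05 mol/L
Exhaustion = (c_initial - c_final) / c_initial * 100 = (1.4082e-04 - 6.6335e-05) / 1.4082e-04 * 100 = 52.8936 %


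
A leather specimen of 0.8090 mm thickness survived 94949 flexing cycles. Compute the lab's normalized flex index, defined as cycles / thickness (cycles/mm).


Formula: Index = cycles / thickness
Substituting: Index = 94949 / 0.8090
Result: 117365.8838 cycles/mm
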